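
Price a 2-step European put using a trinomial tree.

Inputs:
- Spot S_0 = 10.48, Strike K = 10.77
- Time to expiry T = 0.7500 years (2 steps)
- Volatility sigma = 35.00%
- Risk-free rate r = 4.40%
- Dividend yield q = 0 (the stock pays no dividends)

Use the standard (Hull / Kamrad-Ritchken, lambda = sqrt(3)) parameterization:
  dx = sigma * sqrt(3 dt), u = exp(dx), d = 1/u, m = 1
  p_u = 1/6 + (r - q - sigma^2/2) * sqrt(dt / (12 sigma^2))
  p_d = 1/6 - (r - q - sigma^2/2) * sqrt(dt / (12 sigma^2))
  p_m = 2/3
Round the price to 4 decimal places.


Answer: Price = V(0,0) = 1.1132

Derivation:
dt = T/N = 0.375000; dx = sigma*sqrt(3*dt) = 0.371231
u = exp(dx) = 1.449518; d = 1/u = 0.689885
p_u = 0.157954, p_m = 0.666667, p_d = 0.175379
Discount per step: exp(-r*dt) = 0.983635
Stock lattice S(k, j) with j the centered position index:
  k=0: S(0,+0) = 10.4800
  k=1: S(1,-1) = 7.2300; S(1,+0) = 10.4800; S(1,+1) = 15.1909
  k=2: S(2,-2) = 4.9879; S(2,-1) = 7.2300; S(2,+0) = 10.4800; S(2,+1) = 15.1909; S(2,+2) = 22.0196
Terminal payoffs V(N, j) = max(K - S_T, 0):
  V(2,-2) = 5.782142; V(2,-1) = 3.540010; V(2,+0) = 0.290000; V(2,+1) = 0.000000; V(2,+2) = 0.000000
Backward induction: V(k, j) = exp(-r*dt) * [p_u * V(k+1, j+1) + p_m * V(k+1, j) + p_d * V(k+1, j-1)]
  V(1,-1) = exp(-r*dt) * [p_u*0.290000 + p_m*3.540010 + p_d*5.782142] = 3.363916
  V(1,+0) = exp(-r*dt) * [p_u*0.000000 + p_m*0.290000 + p_d*3.540010] = 0.800854
  V(1,+1) = exp(-r*dt) * [p_u*0.000000 + p_m*0.000000 + p_d*0.290000] = 0.050028
  V(0,+0) = exp(-r*dt) * [p_u*0.050028 + p_m*0.800854 + p_d*3.363916] = 1.113245


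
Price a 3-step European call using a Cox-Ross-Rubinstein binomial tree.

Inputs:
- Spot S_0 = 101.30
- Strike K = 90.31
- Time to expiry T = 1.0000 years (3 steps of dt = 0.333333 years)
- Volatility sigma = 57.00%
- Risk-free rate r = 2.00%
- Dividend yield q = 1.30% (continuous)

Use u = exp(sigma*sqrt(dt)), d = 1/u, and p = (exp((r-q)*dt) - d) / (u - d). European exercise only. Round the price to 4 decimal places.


dt = T/N = 0.333333
u = exp(sigma*sqrt(dt)) = 1.389702; d = 1/u = 0.719579
p = (exp((r-q)*dt) - d) / (u - d) = 0.421948
Discount per step: exp(-r*dt) = 0.993356
Stock lattice S(k, i) with i counting down-moves:
  k=0: S(0,0) = 101.3000
  k=1: S(1,0) = 140.7769; S(1,1) = 72.8933
  k=2: S(2,0) = 195.6379; S(2,1) = 101.3000; S(2,2) = 52.4525
  k=3: S(3,0) = 271.8785; S(3,1) = 140.7769; S(3,2) = 72.8933; S(3,3) = 37.7437
Terminal payoffs V(N, i) = max(S_T - K, 0):
  V(3,0) = 181.568526; V(3,1) = 50.466857; V(3,2) = 0.000000; V(3,3) = 0.000000
Backward induction: V(k, i) = exp(-r*dt) * [p * V(k+1, i) + (1-p) * V(k+1, i+1)].
  V(2,0) = exp(-r*dt) * [p*181.568526 + (1-p)*50.466857] = 105.082076
  V(2,1) = exp(-r*dt) * [p*50.466857 + (1-p)*0.000000] = 21.152907
  V(2,2) = exp(-r*dt) * [p*0.000000 + (1-p)*0.000000] = 0.000000
  V(1,0) = exp(-r*dt) * [p*105.082076 + (1-p)*21.152907] = 56.190808
  V(1,1) = exp(-r*dt) * [p*21.152907 + (1-p)*0.000000] = 8.866125
  V(0,0) = exp(-r*dt) * [p*56.190808 + (1-p)*8.866125] = 28.643095

Answer: Price = V(0,0) = 28.6431


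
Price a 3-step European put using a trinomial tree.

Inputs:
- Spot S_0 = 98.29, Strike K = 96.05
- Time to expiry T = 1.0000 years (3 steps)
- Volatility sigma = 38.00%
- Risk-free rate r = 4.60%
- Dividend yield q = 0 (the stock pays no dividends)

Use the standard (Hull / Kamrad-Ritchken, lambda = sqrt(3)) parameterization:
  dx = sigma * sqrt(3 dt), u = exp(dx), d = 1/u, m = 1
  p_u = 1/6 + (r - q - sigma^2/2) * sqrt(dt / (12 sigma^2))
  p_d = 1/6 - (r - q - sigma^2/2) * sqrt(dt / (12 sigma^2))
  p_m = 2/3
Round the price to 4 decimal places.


dt = T/N = 0.333333; dx = sigma*sqrt(3*dt) = 0.380000
u = exp(dx) = 1.462285; d = 1/u = 0.683861
p_u = 0.155175, p_m = 0.666667, p_d = 0.178158
Discount per step: exp(-r*dt) = 0.984784
Stock lattice S(k, j) with j the centered position index:
  k=0: S(0,+0) = 98.2900
  k=1: S(1,-1) = 67.2167; S(1,+0) = 98.2900; S(1,+1) = 143.7280
  k=2: S(2,-2) = 45.9669; S(2,-1) = 67.2167; S(2,+0) = 98.2900; S(2,+1) = 143.7280; S(2,+2) = 210.1712
  k=3: S(3,-3) = 31.4350; S(3,-2) = 45.9669; S(3,-1) = 67.2167; S(3,+0) = 98.2900; S(3,+1) = 143.7280; S(3,+2) = 210.1712; S(3,+3) = 307.3301
Terminal payoffs V(N, j) = max(K - S_T, 0):
  V(3,-3) = 64.614988; V(3,-2) = 50.083067; V(3,-1) = 28.833262; V(3,+0) = 0.000000; V(3,+1) = 0.000000; V(3,+2) = 0.000000; V(3,+3) = 0.000000
Backward induction: V(k, j) = exp(-r*dt) * [p_u * V(k+1, j+1) + p_m * V(k+1, j) + p_d * V(k+1, j-1)]
  V(2,-2) = exp(-r*dt) * [p_u*28.833262 + p_m*50.083067 + p_d*64.614988] = 48.623293
  V(2,-1) = exp(-r*dt) * [p_u*0.000000 + p_m*28.833262 + p_d*50.083067] = 27.716606
  V(2,+0) = exp(-r*dt) * [p_u*0.000000 + p_m*0.000000 + p_d*28.833262] = 5.058709
  V(2,+1) = exp(-r*dt) * [p_u*0.000000 + p_m*0.000000 + p_d*0.000000] = 0.000000
  V(2,+2) = exp(-r*dt) * [p_u*0.000000 + p_m*0.000000 + p_d*0.000000] = 0.000000
  V(1,-1) = exp(-r*dt) * [p_u*5.058709 + p_m*27.716606 + p_d*48.623293] = 27.500425
  V(1,+0) = exp(-r*dt) * [p_u*0.000000 + p_m*5.058709 + p_d*27.716606] = 8.183950
  V(1,+1) = exp(-r*dt) * [p_u*0.000000 + p_m*0.000000 + p_d*5.058709] = 0.887535
  V(0,+0) = exp(-r*dt) * [p_u*0.887535 + p_m*8.183950 + p_d*27.500425] = 10.333441

Answer: Price = V(0,0) = 10.3334


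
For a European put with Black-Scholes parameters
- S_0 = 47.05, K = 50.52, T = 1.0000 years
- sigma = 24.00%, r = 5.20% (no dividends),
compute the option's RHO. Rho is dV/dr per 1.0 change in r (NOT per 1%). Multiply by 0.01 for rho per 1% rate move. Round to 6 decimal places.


Answer: Rho = -27.778102

Derivation:
d1 = 0.0401732023; d2 = -0.1998267977
phi(d1) = 0.3986204865; exp(-qT) = 1.0000000000; exp(-rT) = 0.9493288668
N(-d2) = 0.5791919788
Rho = -K*T*exp(-rT)*N(-d2) = -50.5200 * 1.0000 * 0.9493288668 * 0.5791919788 = -27.778102


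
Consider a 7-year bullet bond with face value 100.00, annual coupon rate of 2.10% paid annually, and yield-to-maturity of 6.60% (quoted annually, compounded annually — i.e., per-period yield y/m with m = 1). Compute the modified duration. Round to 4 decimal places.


Coupon per period c = face * coupon_rate / m = 2.100000
Periods per year m = 1; per-period yield y/m = 0.066000
Number of cashflows N = 7
Cashflows (t years, CF_t, discount factor 1/(1+y/m)^(m*t), PV):
  t = 1.0000: CF_t = 2.100000, DF = 0.938086, PV = 1.969981
  t = 2.0000: CF_t = 2.100000, DF = 0.880006, PV = 1.848012
  t = 3.0000: CF_t = 2.100000, DF = 0.825521, PV = 1.733595
  t = 4.0000: CF_t = 2.100000, DF = 0.774410, PV = 1.626262
  t = 5.0000: CF_t = 2.100000, DF = 0.726464, PV = 1.525574
  t = 6.0000: CF_t = 2.100000, DF = 0.681486, PV = 1.431120
  t = 7.0000: CF_t = 102.100000, DF = 0.639292, PV = 65.271758
Price P = sum_t PV_t = 75.406303
First compute Macaulay numerator sum_t t * PV_t:
  t * PV_t at t = 1.0000: 1.969981
  t * PV_t at t = 2.0000: 3.696025
  t * PV_t at t = 3.0000: 5.200785
  t * PV_t at t = 4.0000: 6.505047
  t * PV_t at t = 5.0000: 7.627870
  t * PV_t at t = 6.0000: 8.586720
  t * PV_t at t = 7.0000: 456.902305
Macaulay duration D = 490.488734 / 75.406303 = 6.504612
Modified duration = D / (1 + y/m) = 6.504612 / (1 + 0.066000) = 6.101887

Answer: Modified duration = 6.1019


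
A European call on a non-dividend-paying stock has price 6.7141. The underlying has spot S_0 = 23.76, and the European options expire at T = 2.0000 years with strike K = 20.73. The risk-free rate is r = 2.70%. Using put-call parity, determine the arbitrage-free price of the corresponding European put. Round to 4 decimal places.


Put-call parity: C - P = S_0 * exp(-qT) - K * exp(-rT).
S_0 * exp(-qT) = 23.7600 * 1.00000000 = 23.76000000
K * exp(-rT) = 20.7300 * 0.94743211 = 19.64026757
P = C - S*exp(-qT) + K*exp(-rT)
P = 6.7141 - 23.76000000 + 19.64026757 = 2.5944

Answer: Put price = 2.5944


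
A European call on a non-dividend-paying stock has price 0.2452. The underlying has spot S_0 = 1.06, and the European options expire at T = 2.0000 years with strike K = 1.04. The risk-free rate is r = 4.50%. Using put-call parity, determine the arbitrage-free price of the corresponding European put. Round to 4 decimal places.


Answer: Put price = 0.1357

Derivation:
Put-call parity: C - P = S_0 * exp(-qT) - K * exp(-rT).
S_0 * exp(-qT) = 1.0600 * 1.00000000 = 1.06000000
K * exp(-rT) = 1.0400 * 0.91393119 = 0.95048843
P = C - S*exp(-qT) + K*exp(-rT)
P = 0.2452 - 1.06000000 + 0.95048843 = 0.1357


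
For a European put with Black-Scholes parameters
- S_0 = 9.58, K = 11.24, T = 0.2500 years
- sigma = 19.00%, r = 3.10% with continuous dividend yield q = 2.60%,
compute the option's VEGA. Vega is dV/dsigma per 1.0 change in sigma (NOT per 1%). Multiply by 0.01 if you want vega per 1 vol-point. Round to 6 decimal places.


d1 = -1.6214605525; d2 = -1.7164605525
phi(d1) = 0.1071521283; exp(-qT) = 0.9935210793; exp(-rT) = 0.9922799538
Vega = S * exp(-qT) * phi(d1) * sqrt(T) = 9.5800 * 0.9935210793 * 0.1071521283 * 0.5000000000 = 0.509933

Answer: Vega = 0.509933


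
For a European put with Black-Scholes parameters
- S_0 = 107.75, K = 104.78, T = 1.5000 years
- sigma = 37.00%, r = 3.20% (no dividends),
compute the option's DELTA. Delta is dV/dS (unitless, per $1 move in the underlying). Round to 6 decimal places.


Answer: Delta = -0.346723

Derivation:
d1 = 0.3941820736; d2 = -0.0589735289
phi(d1) = 0.3691219186; exp(-qT) = 1.0000000000; exp(-rT) = 0.9531337871
N(-d1) = 0.3467233099
Delta = -exp(-qT) * N(-d1) = -1.0000000000 * 0.3467233099 = -0.346723


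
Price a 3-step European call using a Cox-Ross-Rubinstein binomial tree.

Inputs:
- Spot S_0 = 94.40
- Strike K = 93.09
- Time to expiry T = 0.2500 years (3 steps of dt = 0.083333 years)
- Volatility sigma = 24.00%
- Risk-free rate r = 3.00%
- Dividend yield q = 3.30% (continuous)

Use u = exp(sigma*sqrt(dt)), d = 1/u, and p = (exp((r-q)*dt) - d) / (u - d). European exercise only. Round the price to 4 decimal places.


Answer: Price = V(0,0) = 5.4406

Derivation:
dt = T/N = 0.083333
u = exp(sigma*sqrt(dt)) = 1.071738; d = 1/u = 0.933063
p = (exp((r-q)*dt) - d) / (u - d) = 0.480884
Discount per step: exp(-r*dt) = 0.997503
Stock lattice S(k, i) with i counting down-moves:
  k=0: S(0,0) = 94.4000
  k=1: S(1,0) = 101.1721; S(1,1) = 88.0812
  k=2: S(2,0) = 108.4300; S(2,1) = 94.4000; S(2,2) = 82.1853
  k=3: S(3,0) = 116.2086; S(3,1) = 101.1721; S(3,2) = 88.0812; S(3,3) = 76.6841
Terminal payoffs V(N, i) = max(S_T - K, 0):
  V(3,0) = 23.118637; V(3,1) = 8.082108; V(3,2) = 0.000000; V(3,3) = 0.000000
Backward induction: V(k, i) = exp(-r*dt) * [p * V(k+1, i) + (1-p) * V(k+1, i+1)].
  V(2,0) = exp(-r*dt) * [p*23.118637 + (1-p)*8.082108] = 15.274698
  V(2,1) = exp(-r*dt) * [p*8.082108 + (1-p)*0.000000] = 3.876851
  V(2,2) = exp(-r*dt) * [p*0.000000 + (1-p)*0.000000] = 0.000000
  V(1,0) = exp(-r*dt) * [p*15.274698 + (1-p)*3.876851] = 9.334526
  V(1,1) = exp(-r*dt) * [p*3.876851 + (1-p)*0.000000] = 1.859660
  V(0,0) = exp(-r*dt) * [p*9.334526 + (1-p)*1.859660] = 5.440584


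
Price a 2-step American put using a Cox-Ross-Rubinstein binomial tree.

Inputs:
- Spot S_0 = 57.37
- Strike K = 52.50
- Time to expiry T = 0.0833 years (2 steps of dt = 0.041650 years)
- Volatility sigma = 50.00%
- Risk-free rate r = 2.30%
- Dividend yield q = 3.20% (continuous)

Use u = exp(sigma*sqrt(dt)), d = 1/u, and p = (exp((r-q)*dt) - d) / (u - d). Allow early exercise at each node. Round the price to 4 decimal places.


Answer: Price = V(0,0) = 1.5877

Derivation:
dt = T/N = 0.041650
u = exp(sigma*sqrt(dt)) = 1.107430; d = 1/u = 0.902992
p = (exp((r-q)*dt) - d) / (u - d) = 0.472678
Discount per step: exp(-r*dt) = 0.999043
Stock lattice S(k, i) with i counting down-moves:
  k=0: S(0,0) = 57.3700
  k=1: S(1,0) = 63.5332; S(1,1) = 51.8046
  k=2: S(2,0) = 70.3586; S(2,1) = 57.3700; S(2,2) = 46.7792
Terminal payoffs V(N, i) = max(K - S_T, 0):
  V(2,0) = 0.000000; V(2,1) = 0.000000; V(2,2) = 5.720821
Backward induction: V(k, i) = exp(-r*dt) * [p * V(k+1, i) + (1-p) * V(k+1, i+1)]; then take max(V_cont, immediate exercise) for American.
  V(1,0) = exp(-r*dt) * [p*0.000000 + (1-p)*0.000000] = 0.000000; exercise = 0.000000; V(1,0) = max -> 0.000000
  V(1,1) = exp(-r*dt) * [p*0.000000 + (1-p)*5.720821] = 3.013824; exercise = 0.695353; V(1,1) = max -> 3.013824
  V(0,0) = exp(-r*dt) * [p*0.000000 + (1-p)*3.013824] = 1.587732; exercise = 0.000000; V(0,0) = max -> 1.587732


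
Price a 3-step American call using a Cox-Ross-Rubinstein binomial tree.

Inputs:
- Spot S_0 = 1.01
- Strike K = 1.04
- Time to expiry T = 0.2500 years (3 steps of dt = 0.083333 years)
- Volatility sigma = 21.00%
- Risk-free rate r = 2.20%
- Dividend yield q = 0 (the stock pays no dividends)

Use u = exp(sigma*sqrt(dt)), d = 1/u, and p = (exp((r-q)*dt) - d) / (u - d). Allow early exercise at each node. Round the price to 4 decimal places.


Answer: Price = V(0,0) = 0.0337

Derivation:
dt = T/N = 0.083333
u = exp(sigma*sqrt(dt)) = 1.062497; d = 1/u = 0.941179
p = (exp((r-q)*dt) - d) / (u - d) = 0.499975
Discount per step: exp(-r*dt) = 0.998168
Stock lattice S(k, i) with i counting down-moves:
  k=0: S(0,0) = 1.0100
  k=1: S(1,0) = 1.0731; S(1,1) = 0.9506
  k=2: S(2,0) = 1.1402; S(2,1) = 1.0100; S(2,2) = 0.8947
  k=3: S(3,0) = 1.2114; S(3,1) = 1.0731; S(3,2) = 0.9506; S(3,3) = 0.8421
Terminal payoffs V(N, i) = max(S_T - K, 0):
  V(3,0) = 0.171447; V(3,1) = 0.033122; V(3,2) = 0.000000; V(3,3) = 0.000000
Backward induction: V(k, i) = exp(-r*dt) * [p * V(k+1, i) + (1-p) * V(k+1, i+1)]; then take max(V_cont, immediate exercise) for American.
  V(2,0) = exp(-r*dt) * [p*0.171447 + (1-p)*0.033122] = 0.102094; exercise = 0.100189; V(2,0) = max -> 0.102094
  V(2,1) = exp(-r*dt) * [p*0.033122 + (1-p)*0.000000] = 0.016530; exercise = 0.000000; V(2,1) = max -> 0.016530
  V(2,2) = exp(-r*dt) * [p*0.000000 + (1-p)*0.000000] = 0.000000; exercise = 0.000000; V(2,2) = max -> 0.000000
  V(1,0) = exp(-r*dt) * [p*0.102094 + (1-p)*0.016530] = 0.059201; exercise = 0.033122; V(1,0) = max -> 0.059201
  V(1,1) = exp(-r*dt) * [p*0.016530 + (1-p)*0.000000] = 0.008249; exercise = 0.000000; V(1,1) = max -> 0.008249
  V(0,0) = exp(-r*dt) * [p*0.059201 + (1-p)*0.008249] = 0.033662; exercise = 0.000000; V(0,0) = max -> 0.033662


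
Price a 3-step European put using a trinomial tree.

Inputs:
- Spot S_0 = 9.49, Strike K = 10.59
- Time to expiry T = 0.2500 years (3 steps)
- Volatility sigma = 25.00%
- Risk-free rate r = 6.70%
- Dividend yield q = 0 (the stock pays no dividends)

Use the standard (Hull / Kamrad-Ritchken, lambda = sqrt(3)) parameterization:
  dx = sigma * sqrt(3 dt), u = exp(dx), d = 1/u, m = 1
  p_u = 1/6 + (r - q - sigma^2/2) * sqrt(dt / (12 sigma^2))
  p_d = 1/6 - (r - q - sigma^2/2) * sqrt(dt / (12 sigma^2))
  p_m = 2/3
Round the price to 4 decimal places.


Answer: Price = V(0,0) = 1.0830

Derivation:
dt = T/N = 0.083333; dx = sigma*sqrt(3*dt) = 0.125000
u = exp(dx) = 1.133148; d = 1/u = 0.882497
p_u = 0.178583, p_m = 0.666667, p_d = 0.154750
Discount per step: exp(-r*dt) = 0.994432
Stock lattice S(k, j) with j the centered position index:
  k=0: S(0,+0) = 9.4900
  k=1: S(1,-1) = 8.3749; S(1,+0) = 9.4900; S(1,+1) = 10.7536
  k=2: S(2,-2) = 7.3908; S(2,-1) = 8.3749; S(2,+0) = 9.4900; S(2,+1) = 10.7536; S(2,+2) = 12.1854
  k=3: S(3,-3) = 6.5224; S(3,-2) = 7.3908; S(3,-1) = 8.3749; S(3,+0) = 9.4900; S(3,+1) = 10.7536; S(3,+2) = 12.1854; S(3,+3) = 13.8079
Terminal payoffs V(N, j) = max(K - S_T, 0):
  V(3,-3) = 4.067625; V(3,-2) = 3.199181; V(3,-1) = 2.215104; V(3,+0) = 1.100000; V(3,+1) = 0.000000; V(3,+2) = 0.000000; V(3,+3) = 0.000000
Backward induction: V(k, j) = exp(-r*dt) * [p_u * V(k+1, j+1) + p_m * V(k+1, j) + p_d * V(k+1, j-1)]
  V(2,-2) = exp(-r*dt) * [p_u*2.215104 + p_m*3.199181 + p_d*4.067625] = 3.140251
  V(2,-1) = exp(-r*dt) * [p_u*1.100000 + p_m*2.215104 + p_d*3.199181] = 2.156179
  V(2,+0) = exp(-r*dt) * [p_u*0.000000 + p_m*1.100000 + p_d*2.215104] = 1.070129
  V(2,+1) = exp(-r*dt) * [p_u*0.000000 + p_m*0.000000 + p_d*1.100000] = 0.169277
  V(2,+2) = exp(-r*dt) * [p_u*0.000000 + p_m*0.000000 + p_d*0.000000] = 0.000000
  V(1,-1) = exp(-r*dt) * [p_u*1.070129 + p_m*2.156179 + p_d*3.140251] = 2.102740
  V(1,+0) = exp(-r*dt) * [p_u*0.169277 + p_m*1.070129 + p_d*2.156179] = 1.071320
  V(1,+1) = exp(-r*dt) * [p_u*0.000000 + p_m*0.169277 + p_d*1.070129] = 0.276904
  V(0,+0) = exp(-r*dt) * [p_u*0.276904 + p_m*1.071320 + p_d*2.102740] = 1.082999


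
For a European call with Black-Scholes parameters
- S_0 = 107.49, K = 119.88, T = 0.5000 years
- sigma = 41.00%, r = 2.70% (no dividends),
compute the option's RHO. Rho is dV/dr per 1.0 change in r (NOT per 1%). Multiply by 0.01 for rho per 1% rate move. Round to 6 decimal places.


d1 = -0.1847736331; d2 = -0.4746874134
phi(d1) = 0.3921898752; exp(-qT) = 1.0000000000; exp(-rT) = 0.9865907163
N(d2) = 0.3175048953
Rho = K*T*exp(-rT)*N(d2) = 119.8800 * 0.5000 * 0.9865907163 * 0.3175048953 = 18.776048

Answer: Rho = 18.776048


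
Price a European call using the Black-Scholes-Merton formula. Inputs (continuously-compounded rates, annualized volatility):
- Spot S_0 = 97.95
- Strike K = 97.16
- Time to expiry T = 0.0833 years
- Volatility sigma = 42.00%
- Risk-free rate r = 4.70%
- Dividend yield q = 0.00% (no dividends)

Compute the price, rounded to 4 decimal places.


d1 = (ln(S/K) + (r - q + 0.5*sigma^2) * T) / (sigma * sqrt(T)) = 0.15971219
d2 = d1 - sigma * sqrt(T) = 0.03849288
exp(-rT) = 0.99609255; exp(-qT) = 1.00000000
C = S_0 * exp(-qT) * N(d1) - K * exp(-rT) * N(d2)
N(d1) = 0.56344610; N(d2) = 0.51535265
C = 97.9500 * 1.00000000 * 0.56344610 - 97.1600 * 0.99609255 * 0.51535265 = 5.3135

Answer: Price = 5.3135


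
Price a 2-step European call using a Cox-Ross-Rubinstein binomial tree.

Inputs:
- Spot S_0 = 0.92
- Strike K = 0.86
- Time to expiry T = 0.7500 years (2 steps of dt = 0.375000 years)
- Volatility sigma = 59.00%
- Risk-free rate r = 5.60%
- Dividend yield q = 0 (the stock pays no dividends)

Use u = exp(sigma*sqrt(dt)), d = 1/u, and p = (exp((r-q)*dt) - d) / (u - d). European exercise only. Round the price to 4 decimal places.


dt = T/N = 0.375000
u = exp(sigma*sqrt(dt)) = 1.435194; d = 1/u = 0.696770
p = (exp((r-q)*dt) - d) / (u - d) = 0.439385
Discount per step: exp(-r*dt) = 0.979219
Stock lattice S(k, i) with i counting down-moves:
  k=0: S(0,0) = 0.9200
  k=1: S(1,0) = 1.3204; S(1,1) = 0.6410
  k=2: S(2,0) = 1.8950; S(2,1) = 0.9200; S(2,2) = 0.4466
Terminal payoffs V(N, i) = max(S_T - K, 0):
  V(2,0) = 1.034998; V(2,1) = 0.060000; V(2,2) = 0.000000
Backward induction: V(k, i) = exp(-r*dt) * [p * V(k+1, i) + (1-p) * V(k+1, i+1)].
  V(1,0) = exp(-r*dt) * [p*1.034998 + (1-p)*0.060000] = 0.478250
  V(1,1) = exp(-r*dt) * [p*0.060000 + (1-p)*0.000000] = 0.025815
  V(0,0) = exp(-r*dt) * [p*0.478250 + (1-p)*0.025815] = 0.219940

Answer: Price = V(0,0) = 0.2199


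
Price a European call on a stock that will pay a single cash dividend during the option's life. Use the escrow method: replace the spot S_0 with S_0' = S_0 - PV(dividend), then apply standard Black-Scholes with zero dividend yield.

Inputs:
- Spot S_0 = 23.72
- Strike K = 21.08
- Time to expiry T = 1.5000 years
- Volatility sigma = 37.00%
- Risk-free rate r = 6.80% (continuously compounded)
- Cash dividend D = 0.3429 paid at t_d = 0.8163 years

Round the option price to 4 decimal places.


Answer: Price = 6.3616

Derivation:
PV(D) = D * exp(-r * t_d) = 0.3429 * 0.94600408 = 0.32438480
S_0' = S_0 - PV(D) = 23.7200 - 0.32438480 = 23.39561520
d1 = (ln(S_0'/K) + (r + sigma^2/2)*T) / (sigma*sqrt(T)) = 0.68166187
d2 = d1 - sigma*sqrt(T) = 0.22850627
exp(-rT) = 0.90302955
N(d1) = 0.75227361; N(d2) = 0.59037366
C = S_0' * N(d1) - K * exp(-rT) * N(d2) = 23.39561520 * 0.75227361 - 21.0800 * 0.90302955 * 0.59037366 = 6.3616


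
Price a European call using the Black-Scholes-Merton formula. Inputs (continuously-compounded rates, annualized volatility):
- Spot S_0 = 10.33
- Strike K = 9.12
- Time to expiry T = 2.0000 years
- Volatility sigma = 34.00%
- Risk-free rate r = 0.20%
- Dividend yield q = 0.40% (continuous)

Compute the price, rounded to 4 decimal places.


d1 = (ln(S/K) + (r - q + 0.5*sigma^2) * T) / (sigma * sqrt(T)) = 0.49119480
d2 = d1 - sigma * sqrt(T) = 0.01036219
exp(-rT) = 0.99600799; exp(-qT) = 0.99203191
C = S_0 * exp(-qT) * N(d1) - K * exp(-rT) * N(d2)
N(d1) = 0.68835566; N(d2) = 0.50413384
C = 10.3300 * 0.99203191 * 0.68835566 - 9.1200 * 0.99600799 * 0.50413384 = 2.4747

Answer: Price = 2.4747


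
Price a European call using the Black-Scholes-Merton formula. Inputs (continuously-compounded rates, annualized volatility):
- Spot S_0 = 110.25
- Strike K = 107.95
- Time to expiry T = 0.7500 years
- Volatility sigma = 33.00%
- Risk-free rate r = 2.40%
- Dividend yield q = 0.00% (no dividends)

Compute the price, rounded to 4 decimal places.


d1 = (ln(S/K) + (r - q + 0.5*sigma^2) * T) / (sigma * sqrt(T)) = 0.27964698
d2 = d1 - sigma * sqrt(T) = -0.00614141
exp(-rT) = 0.98216103; exp(-qT) = 1.00000000
C = S_0 * exp(-qT) * N(d1) - K * exp(-rT) * N(d2)
N(d1) = 0.61012582; N(d2) = 0.49754995
C = 110.2500 * 1.00000000 * 0.61012582 - 107.9500 * 0.98216103 * 0.49754995 = 14.5140

Answer: Price = 14.5140


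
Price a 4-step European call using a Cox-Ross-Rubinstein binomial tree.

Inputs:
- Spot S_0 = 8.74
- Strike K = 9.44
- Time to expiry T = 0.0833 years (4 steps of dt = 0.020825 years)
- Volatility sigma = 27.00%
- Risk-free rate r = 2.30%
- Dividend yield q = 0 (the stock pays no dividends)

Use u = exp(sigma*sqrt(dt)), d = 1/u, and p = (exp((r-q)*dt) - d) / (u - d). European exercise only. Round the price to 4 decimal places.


Answer: Price = V(0,0) = 0.0490

Derivation:
dt = T/N = 0.020825
u = exp(sigma*sqrt(dt)) = 1.039732; d = 1/u = 0.961786
p = (exp((r-q)*dt) - d) / (u - d) = 0.496407
Discount per step: exp(-r*dt) = 0.999521
Stock lattice S(k, i) with i counting down-moves:
  k=0: S(0,0) = 8.7400
  k=1: S(1,0) = 9.0873; S(1,1) = 8.4060
  k=2: S(2,0) = 9.4483; S(2,1) = 8.7400; S(2,2) = 8.0848
  k=3: S(3,0) = 9.8237; S(3,1) = 9.0873; S(3,2) = 8.4060; S(3,3) = 7.7758
  k=4: S(4,0) = 10.2140; S(4,1) = 9.4483; S(4,2) = 8.7400; S(4,3) = 8.0848; S(4,4) = 7.4787
Terminal payoffs V(N, i) = max(S_T - K, 0):
  V(4,0) = 0.774043; V(4,1) = 0.008319; V(4,2) = 0.000000; V(4,3) = 0.000000; V(4,4) = 0.000000
Backward induction: V(k, i) = exp(-r*dt) * [p * V(k+1, i) + (1-p) * V(k+1, i+1)].
  V(3,0) = exp(-r*dt) * [p*0.774043 + (1-p)*0.008319] = 0.388244
  V(3,1) = exp(-r*dt) * [p*0.008319 + (1-p)*0.000000] = 0.004128
  V(3,2) = exp(-r*dt) * [p*0.000000 + (1-p)*0.000000] = 0.000000
  V(3,3) = exp(-r*dt) * [p*0.000000 + (1-p)*0.000000] = 0.000000
  V(2,0) = exp(-r*dt) * [p*0.388244 + (1-p)*0.004128] = 0.194712
  V(2,1) = exp(-r*dt) * [p*0.004128 + (1-p)*0.000000] = 0.002048
  V(2,2) = exp(-r*dt) * [p*0.000000 + (1-p)*0.000000] = 0.000000
  V(1,0) = exp(-r*dt) * [p*0.194712 + (1-p)*0.002048] = 0.097641
  V(1,1) = exp(-r*dt) * [p*0.002048 + (1-p)*0.000000] = 0.001016
  V(0,0) = exp(-r*dt) * [p*0.097641 + (1-p)*0.001016] = 0.048958


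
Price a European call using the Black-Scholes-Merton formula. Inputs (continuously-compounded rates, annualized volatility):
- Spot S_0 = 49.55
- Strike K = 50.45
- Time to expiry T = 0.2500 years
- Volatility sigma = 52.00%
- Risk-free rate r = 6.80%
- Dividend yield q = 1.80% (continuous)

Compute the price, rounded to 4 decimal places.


d1 = (ln(S/K) + (r - q + 0.5*sigma^2) * T) / (sigma * sqrt(T)) = 0.10884428
d2 = d1 - sigma * sqrt(T) = -0.15115572
exp(-rT) = 0.98314368; exp(-qT) = 0.99551011
C = S_0 * exp(-qT) * N(d1) - K * exp(-rT) * N(d2)
N(d1) = 0.54333700; N(d2) = 0.43992644
C = 49.5500 * 0.99551011 * 0.54333700 - 50.4500 * 0.98314368 * 0.43992644 = 4.9813

Answer: Price = 4.9813


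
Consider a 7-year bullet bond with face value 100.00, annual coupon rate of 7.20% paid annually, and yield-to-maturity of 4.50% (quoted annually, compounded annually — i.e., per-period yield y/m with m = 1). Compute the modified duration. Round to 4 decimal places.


Answer: Modified duration = 5.5862

Derivation:
Coupon per period c = face * coupon_rate / m = 7.200000
Periods per year m = 1; per-period yield y/m = 0.045000
Number of cashflows N = 7
Cashflows (t years, CF_t, discount factor 1/(1+y/m)^(m*t), PV):
  t = 1.0000: CF_t = 7.200000, DF = 0.956938, PV = 6.889952
  t = 2.0000: CF_t = 7.200000, DF = 0.915730, PV = 6.593256
  t = 3.0000: CF_t = 7.200000, DF = 0.876297, PV = 6.309336
  t = 4.0000: CF_t = 7.200000, DF = 0.838561, PV = 6.037642
  t = 5.0000: CF_t = 7.200000, DF = 0.802451, PV = 5.777648
  t = 6.0000: CF_t = 7.200000, DF = 0.767896, PV = 5.528849
  t = 7.0000: CF_t = 107.200000, DF = 0.734828, PV = 78.773611
Price P = sum_t PV_t = 115.910293
First compute Macaulay numerator sum_t t * PV_t:
  t * PV_t at t = 1.0000: 6.889952
  t * PV_t at t = 2.0000: 13.186511
  t * PV_t at t = 3.0000: 18.928007
  t * PV_t at t = 4.0000: 24.150567
  t * PV_t at t = 5.0000: 28.888238
  t * PV_t at t = 6.0000: 33.173096
  t * PV_t at t = 7.0000: 551.415275
Macaulay duration D = 676.631645 / 115.910293 = 5.837546
Modified duration = D / (1 + y/m) = 5.837546 / (1 + 0.045000) = 5.586168


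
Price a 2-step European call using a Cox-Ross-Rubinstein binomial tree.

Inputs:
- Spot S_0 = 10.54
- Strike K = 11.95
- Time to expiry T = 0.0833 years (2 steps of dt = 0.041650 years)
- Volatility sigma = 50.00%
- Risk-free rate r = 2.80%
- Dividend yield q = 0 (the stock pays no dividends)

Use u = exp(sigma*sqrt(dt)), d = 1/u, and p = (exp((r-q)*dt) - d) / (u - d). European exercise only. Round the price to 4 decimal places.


dt = T/N = 0.041650
u = exp(sigma*sqrt(dt)) = 1.107430; d = 1/u = 0.902992
p = (exp((r-q)*dt) - d) / (u - d) = 0.480219
Discount per step: exp(-r*dt) = 0.998834
Stock lattice S(k, i) with i counting down-moves:
  k=0: S(0,0) = 10.5400
  k=1: S(1,0) = 11.6723; S(1,1) = 9.5175
  k=2: S(2,0) = 12.9263; S(2,1) = 10.5400; S(2,2) = 8.5943
Terminal payoffs V(N, i) = max(S_T - K, 0):
  V(2,0) = 0.976259; V(2,1) = 0.000000; V(2,2) = 0.000000
Backward induction: V(k, i) = exp(-r*dt) * [p * V(k+1, i) + (1-p) * V(k+1, i+1)].
  V(1,0) = exp(-r*dt) * [p*0.976259 + (1-p)*0.000000] = 0.468272
  V(1,1) = exp(-r*dt) * [p*0.000000 + (1-p)*0.000000] = 0.000000
  V(0,0) = exp(-r*dt) * [p*0.468272 + (1-p)*0.000000] = 0.224611

Answer: Price = V(0,0) = 0.2246


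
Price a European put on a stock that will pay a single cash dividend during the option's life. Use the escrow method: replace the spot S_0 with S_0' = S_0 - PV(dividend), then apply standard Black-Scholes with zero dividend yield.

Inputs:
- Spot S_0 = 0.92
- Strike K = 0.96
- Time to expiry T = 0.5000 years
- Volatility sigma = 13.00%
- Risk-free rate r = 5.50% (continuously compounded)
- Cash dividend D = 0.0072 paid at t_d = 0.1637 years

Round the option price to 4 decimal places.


PV(D) = D * exp(-r * t_d) = 0.0072 * 0.99103691 = 0.00713547
S_0' = S_0 - PV(D) = 0.9200 - 0.00713547 = 0.91286453
d1 = (ln(S_0'/K) + (r + sigma^2/2)*T) / (sigma*sqrt(T)) = -0.20256748
d2 = d1 - sigma*sqrt(T) = -0.29449136
exp(-rT) = 0.97287468
N(-d1) = 0.58026345; N(-d2) = 0.61580877
P = K * exp(-rT) * N(-d2) - S_0' * N(-d1) = 0.9600 * 0.97287468 * 0.61580877 - 0.91286453 * 0.58026345 = 0.0454

Answer: Price = 0.0454


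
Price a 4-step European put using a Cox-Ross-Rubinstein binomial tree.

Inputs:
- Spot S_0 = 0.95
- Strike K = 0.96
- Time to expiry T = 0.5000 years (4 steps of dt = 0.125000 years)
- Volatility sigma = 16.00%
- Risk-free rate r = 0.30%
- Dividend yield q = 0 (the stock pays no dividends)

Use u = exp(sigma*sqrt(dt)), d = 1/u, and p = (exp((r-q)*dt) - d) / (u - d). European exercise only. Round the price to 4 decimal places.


dt = T/N = 0.125000
u = exp(sigma*sqrt(dt)) = 1.058199; d = 1/u = 0.945002
p = (exp((r-q)*dt) - d) / (u - d) = 0.489175
Discount per step: exp(-r*dt) = 0.999625
Stock lattice S(k, i) with i counting down-moves:
  k=0: S(0,0) = 0.9500
  k=1: S(1,0) = 1.0053; S(1,1) = 0.8978
  k=2: S(2,0) = 1.0638; S(2,1) = 0.9500; S(2,2) = 0.8484
  k=3: S(3,0) = 1.1257; S(3,1) = 1.0053; S(3,2) = 0.8978; S(3,3) = 0.8017
  k=4: S(4,0) = 1.1912; S(4,1) = 1.0638; S(4,2) = 0.9500; S(4,3) = 0.8484; S(4,4) = 0.7576
Terminal payoffs V(N, i) = max(K - S_T, 0):
  V(4,0) = 0.000000; V(4,1) = 0.000000; V(4,2) = 0.010000; V(4,3) = 0.111623; V(4,4) = 0.202376
Backward induction: V(k, i) = exp(-r*dt) * [p * V(k+1, i) + (1-p) * V(k+1, i+1)].
  V(3,0) = exp(-r*dt) * [p*0.000000 + (1-p)*0.000000] = 0.000000
  V(3,1) = exp(-r*dt) * [p*0.000000 + (1-p)*0.010000] = 0.005106
  V(3,2) = exp(-r*dt) * [p*0.010000 + (1-p)*0.111623] = 0.061888
  V(3,3) = exp(-r*dt) * [p*0.111623 + (1-p)*0.202376] = 0.157923
  V(2,0) = exp(-r*dt) * [p*0.000000 + (1-p)*0.005106] = 0.002607
  V(2,1) = exp(-r*dt) * [p*0.005106 + (1-p)*0.061888] = 0.034099
  V(2,2) = exp(-r*dt) * [p*0.061888 + (1-p)*0.157923] = 0.110903
  V(1,0) = exp(-r*dt) * [p*0.002607 + (1-p)*0.034099] = 0.018687
  V(1,1) = exp(-r*dt) * [p*0.034099 + (1-p)*0.110903] = 0.073305
  V(0,0) = exp(-r*dt) * [p*0.018687 + (1-p)*0.073305] = 0.046570

Answer: Price = V(0,0) = 0.0466


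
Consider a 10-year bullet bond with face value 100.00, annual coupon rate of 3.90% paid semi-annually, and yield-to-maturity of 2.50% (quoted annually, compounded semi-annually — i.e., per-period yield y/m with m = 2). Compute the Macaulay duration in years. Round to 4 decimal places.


Answer: Macaulay duration = 8.4856 years

Derivation:
Coupon per period c = face * coupon_rate / m = 1.950000
Periods per year m = 2; per-period yield y/m = 0.012500
Number of cashflows N = 20
Cashflows (t years, CF_t, discount factor 1/(1+y/m)^(m*t), PV):
  t = 0.5000: CF_t = 1.950000, DF = 0.987654, PV = 1.925926
  t = 1.0000: CF_t = 1.950000, DF = 0.975461, PV = 1.902149
  t = 1.5000: CF_t = 1.950000, DF = 0.963418, PV = 1.878666
  t = 2.0000: CF_t = 1.950000, DF = 0.951524, PV = 1.855472
  t = 2.5000: CF_t = 1.950000, DF = 0.939777, PV = 1.832565
  t = 3.0000: CF_t = 1.950000, DF = 0.928175, PV = 1.809941
  t = 3.5000: CF_t = 1.950000, DF = 0.916716, PV = 1.787596
  t = 4.0000: CF_t = 1.950000, DF = 0.905398, PV = 1.765527
  t = 4.5000: CF_t = 1.950000, DF = 0.894221, PV = 1.743730
  t = 5.0000: CF_t = 1.950000, DF = 0.883181, PV = 1.722203
  t = 5.5000: CF_t = 1.950000, DF = 0.872277, PV = 1.700941
  t = 6.0000: CF_t = 1.950000, DF = 0.861509, PV = 1.679942
  t = 6.5000: CF_t = 1.950000, DF = 0.850873, PV = 1.659202
  t = 7.0000: CF_t = 1.950000, DF = 0.840368, PV = 1.638718
  t = 7.5000: CF_t = 1.950000, DF = 0.829993, PV = 1.618487
  t = 8.0000: CF_t = 1.950000, DF = 0.819746, PV = 1.598505
  t = 8.5000: CF_t = 1.950000, DF = 0.809626, PV = 1.578771
  t = 9.0000: CF_t = 1.950000, DF = 0.799631, PV = 1.559280
  t = 9.5000: CF_t = 1.950000, DF = 0.789759, PV = 1.540029
  t = 10.0000: CF_t = 101.950000, DF = 0.780009, PV = 79.521872
Price P = sum_t PV_t = 112.319521
Macaulay numerator sum_t t * PV_t:
  t * PV_t at t = 0.5000: 0.962963
  t * PV_t at t = 1.0000: 1.902149
  t * PV_t at t = 1.5000: 2.817999
  t * PV_t at t = 2.0000: 3.710945
  t * PV_t at t = 2.5000: 4.581413
  t * PV_t at t = 3.0000: 5.429823
  t * PV_t at t = 3.5000: 6.256586
  t * PV_t at t = 4.0000: 7.062108
  t * PV_t at t = 4.5000: 7.846787
  t * PV_t at t = 5.0000: 8.611014
  t * PV_t at t = 5.5000: 9.355176
  t * PV_t at t = 6.0000: 10.079651
  t * PV_t at t = 6.5000: 10.784811
  t * PV_t at t = 7.0000: 11.471024
  t * PV_t at t = 7.5000: 12.138650
  t * PV_t at t = 8.0000: 12.788043
  t * PV_t at t = 8.5000: 13.419551
  t * PV_t at t = 9.0000: 14.033518
  t * PV_t at t = 9.5000: 14.630279
  t * PV_t at t = 10.0000: 795.218715
Macaulay duration D = (sum_t t * PV_t) / P = 953.101205 / 112.319521 = 8.485624


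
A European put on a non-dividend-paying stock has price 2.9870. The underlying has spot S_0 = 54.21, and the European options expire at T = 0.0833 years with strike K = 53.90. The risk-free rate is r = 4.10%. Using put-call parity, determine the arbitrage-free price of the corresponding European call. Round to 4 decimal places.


Answer: Call price = 3.4808

Derivation:
Put-call parity: C - P = S_0 * exp(-qT) - K * exp(-rT).
S_0 * exp(-qT) = 54.2100 * 1.00000000 = 54.21000000
K * exp(-rT) = 53.9000 * 0.99659053 = 53.71622932
C = P + S*exp(-qT) - K*exp(-rT)
C = 2.9870 + 54.21000000 - 53.71622932 = 3.4808


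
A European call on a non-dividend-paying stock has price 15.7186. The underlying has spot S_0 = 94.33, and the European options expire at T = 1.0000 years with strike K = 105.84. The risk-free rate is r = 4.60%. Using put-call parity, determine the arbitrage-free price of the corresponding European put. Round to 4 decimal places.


Put-call parity: C - P = S_0 * exp(-qT) - K * exp(-rT).
S_0 * exp(-qT) = 94.3300 * 1.00000000 = 94.33000000
K * exp(-rT) = 105.8400 * 0.95504196 = 101.08164128
P = C - S*exp(-qT) + K*exp(-rT)
P = 15.7186 - 94.33000000 + 101.08164128 = 22.4702

Answer: Put price = 22.4702


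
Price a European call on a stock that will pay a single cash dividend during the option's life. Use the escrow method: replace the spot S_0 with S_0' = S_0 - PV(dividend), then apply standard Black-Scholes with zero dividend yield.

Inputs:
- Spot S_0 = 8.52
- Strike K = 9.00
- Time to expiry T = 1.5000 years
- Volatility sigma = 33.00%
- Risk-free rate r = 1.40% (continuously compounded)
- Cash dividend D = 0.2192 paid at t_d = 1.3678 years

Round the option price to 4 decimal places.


PV(D) = D * exp(-r * t_d) = 0.2192 * 0.98103298 = 0.21504243
S_0' = S_0 - PV(D) = 8.5200 - 0.21504243 = 8.30495757
d1 = (ln(S_0'/K) + (r + sigma^2/2)*T) / (sigma*sqrt(T)) = 0.05518294
d2 = d1 - sigma*sqrt(T) = -0.34898287
exp(-rT) = 0.97921896
N(d1) = 0.52200364; N(d2) = 0.36355109
C = S_0' * N(d1) - K * exp(-rT) * N(d2) = 8.30495757 * 0.52200364 - 9.0000 * 0.97921896 * 0.36355109 = 1.1313

Answer: Price = 1.1313


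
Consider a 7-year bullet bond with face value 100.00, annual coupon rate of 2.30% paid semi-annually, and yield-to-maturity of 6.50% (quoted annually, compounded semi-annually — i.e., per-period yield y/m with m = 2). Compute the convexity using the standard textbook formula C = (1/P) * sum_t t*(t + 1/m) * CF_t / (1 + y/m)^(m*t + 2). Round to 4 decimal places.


Coupon per period c = face * coupon_rate / m = 1.150000
Periods per year m = 2; per-period yield y/m = 0.032500
Number of cashflows N = 14
Cashflows (t years, CF_t, discount factor 1/(1+y/m)^(m*t), PV):
  t = 0.5000: CF_t = 1.150000, DF = 0.968523, PV = 1.113801
  t = 1.0000: CF_t = 1.150000, DF = 0.938037, PV = 1.078742
  t = 1.5000: CF_t = 1.150000, DF = 0.908510, PV = 1.044787
  t = 2.0000: CF_t = 1.150000, DF = 0.879913, PV = 1.011900
  t = 2.5000: CF_t = 1.150000, DF = 0.852216, PV = 0.980048
  t = 3.0000: CF_t = 1.150000, DF = 0.825391, PV = 0.949199
  t = 3.5000: CF_t = 1.150000, DF = 0.799410, PV = 0.919322
  t = 4.0000: CF_t = 1.150000, DF = 0.774247, PV = 0.890384
  t = 4.5000: CF_t = 1.150000, DF = 0.749876, PV = 0.862357
  t = 5.0000: CF_t = 1.150000, DF = 0.726272, PV = 0.835213
  t = 5.5000: CF_t = 1.150000, DF = 0.703411, PV = 0.808923
  t = 6.0000: CF_t = 1.150000, DF = 0.681270, PV = 0.783461
  t = 6.5000: CF_t = 1.150000, DF = 0.659826, PV = 0.758800
  t = 7.0000: CF_t = 101.150000, DF = 0.639056, PV = 64.640550
Price P = sum_t PV_t = 76.677487
Convexity numerator sum_t t*(t + 1/m) * CF_t / (1+y/m)^(m*t + 2):
  t = 0.5000: term = 0.522393
  t = 1.0000: term = 1.517850
  t = 1.5000: term = 2.940145
  t = 2.0000: term = 4.745997
  t = 2.5000: term = 6.894911
  t = 3.0000: term = 9.349032
  t = 3.5000: term = 12.073004
  t = 4.0000: term = 15.033834
  t = 4.5000: term = 18.200767
  t = 5.0000: term = 21.545164
  t = 5.5000: term = 25.040385
  t = 6.0000: term = 28.661677
  t = 6.5000: term = 32.386076
  t = 7.0000: term = 3183.348788
Convexity = (1/P) * sum = 3362.260024 / 76.677487 = 43.849377

Answer: Convexity = 43.8494


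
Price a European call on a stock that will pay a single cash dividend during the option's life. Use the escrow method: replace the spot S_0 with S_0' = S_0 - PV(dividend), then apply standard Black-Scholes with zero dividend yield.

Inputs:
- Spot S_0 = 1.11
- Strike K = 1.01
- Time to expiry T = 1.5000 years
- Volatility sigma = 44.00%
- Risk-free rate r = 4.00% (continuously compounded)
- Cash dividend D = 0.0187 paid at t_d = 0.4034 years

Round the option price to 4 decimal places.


Answer: Price = 0.2940

Derivation:
PV(D) = D * exp(-r * t_d) = 0.0187 * 0.98399349 = 0.01840068
S_0' = S_0 - PV(D) = 1.1100 - 0.01840068 = 1.09159932
d1 = (ln(S_0'/K) + (r + sigma^2/2)*T) / (sigma*sqrt(T)) = 0.52495823
d2 = d1 - sigma*sqrt(T) = -0.01392951
exp(-rT) = 0.94176453
N(d1) = 0.70019389; N(d2) = 0.49444311
C = S_0' * N(d1) - K * exp(-rT) * N(d2) = 1.09159932 * 0.70019389 - 1.0100 * 0.94176453 * 0.49444311 = 0.2940


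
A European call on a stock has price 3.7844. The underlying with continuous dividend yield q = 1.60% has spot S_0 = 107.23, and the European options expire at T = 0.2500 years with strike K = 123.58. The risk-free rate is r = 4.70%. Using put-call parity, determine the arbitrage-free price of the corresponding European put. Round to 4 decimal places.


Put-call parity: C - P = S_0 * exp(-qT) - K * exp(-rT).
S_0 * exp(-qT) = 107.2300 * 0.99600799 = 106.80193670
K * exp(-rT) = 123.5800 * 0.98831876 = 122.13643257
P = C - S*exp(-qT) + K*exp(-rT)
P = 3.7844 - 106.80193670 + 122.13643257 = 19.1189

Answer: Put price = 19.1189


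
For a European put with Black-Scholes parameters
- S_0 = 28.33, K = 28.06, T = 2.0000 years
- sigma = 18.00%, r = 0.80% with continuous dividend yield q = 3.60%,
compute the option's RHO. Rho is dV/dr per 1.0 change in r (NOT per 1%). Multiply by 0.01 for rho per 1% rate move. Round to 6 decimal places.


d1 = -0.0550905355; d2 = -0.3096489767
phi(d1) = 0.3983373512; exp(-qT) = 0.9305308958; exp(-rT) = 0.9841273201
N(-d2) = 0.6215860462
Rho = -K*T*exp(-rT)*N(-d2) = -28.0600 * 2.0000 * 0.9841273201 * 0.6215860462 = -34.329716

Answer: Rho = -34.329716


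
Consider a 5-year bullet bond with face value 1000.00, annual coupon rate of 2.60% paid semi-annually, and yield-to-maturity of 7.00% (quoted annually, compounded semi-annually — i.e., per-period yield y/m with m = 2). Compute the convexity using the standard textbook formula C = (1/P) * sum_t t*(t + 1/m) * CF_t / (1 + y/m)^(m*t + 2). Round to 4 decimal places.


Answer: Convexity = 23.5293

Derivation:
Coupon per period c = face * coupon_rate / m = 13.000000
Periods per year m = 2; per-period yield y/m = 0.035000
Number of cashflows N = 10
Cashflows (t years, CF_t, discount factor 1/(1+y/m)^(m*t), PV):
  t = 0.5000: CF_t = 13.000000, DF = 0.966184, PV = 12.560386
  t = 1.0000: CF_t = 13.000000, DF = 0.933511, PV = 12.135639
  t = 1.5000: CF_t = 13.000000, DF = 0.901943, PV = 11.725255
  t = 2.0000: CF_t = 13.000000, DF = 0.871442, PV = 11.328749
  t = 2.5000: CF_t = 13.000000, DF = 0.841973, PV = 10.945651
  t = 3.0000: CF_t = 13.000000, DF = 0.813501, PV = 10.575508
  t = 3.5000: CF_t = 13.000000, DF = 0.785991, PV = 10.217882
  t = 4.0000: CF_t = 13.000000, DF = 0.759412, PV = 9.872350
  t = 4.5000: CF_t = 13.000000, DF = 0.733731, PV = 9.538503
  t = 5.0000: CF_t = 1013.000000, DF = 0.708919, PV = 718.134758
Price P = sum_t PV_t = 817.034683
Convexity numerator sum_t t*(t + 1/m) * CF_t / (1+y/m)^(m*t + 2):
  t = 0.5000: term = 5.862628
  t = 1.0000: term = 16.993123
  t = 1.5000: term = 32.836954
  t = 2.0000: term = 52.877542
  t = 2.5000: term = 76.634119
  t = 3.0000: term = 103.659677
  t = 3.5000: term = 133.539037
  t = 4.0000: term = 165.887002
  t = 4.5000: term = 200.346621
  t = 5.0000: term = 18435.628232
Convexity = (1/P) * sum = 19224.264935 / 817.034683 = 23.529313


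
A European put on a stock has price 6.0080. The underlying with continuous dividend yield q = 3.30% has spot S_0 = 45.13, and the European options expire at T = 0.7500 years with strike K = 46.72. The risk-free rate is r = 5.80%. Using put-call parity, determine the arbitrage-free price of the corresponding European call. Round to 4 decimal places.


Answer: Call price = 5.3035

Derivation:
Put-call parity: C - P = S_0 * exp(-qT) - K * exp(-rT).
S_0 * exp(-qT) = 45.1300 * 0.97555377 = 44.02674164
K * exp(-rT) = 46.7200 * 0.95743255 = 44.73124893
C = P + S*exp(-qT) - K*exp(-rT)
C = 6.0080 + 44.02674164 - 44.73124893 = 5.3035


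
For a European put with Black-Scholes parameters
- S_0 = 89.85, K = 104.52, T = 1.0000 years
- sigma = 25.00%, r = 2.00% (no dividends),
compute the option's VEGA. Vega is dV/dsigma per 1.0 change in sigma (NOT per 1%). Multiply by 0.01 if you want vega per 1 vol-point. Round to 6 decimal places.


Answer: Vega = 33.089769

Derivation:
d1 = -0.3999473097; d2 = -0.6499473097
phi(d1) = 0.3682779016; exp(-qT) = 1.0000000000; exp(-rT) = 0.9801986733
Vega = S * exp(-qT) * phi(d1) * sqrt(T) = 89.8500 * 1.0000000000 * 0.3682779016 * 1.0000000000 = 33.089769
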